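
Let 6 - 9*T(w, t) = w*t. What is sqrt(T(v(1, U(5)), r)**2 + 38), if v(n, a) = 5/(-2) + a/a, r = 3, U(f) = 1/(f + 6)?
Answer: sqrt(1417)/6 ≈ 6.2738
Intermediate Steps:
U(f) = 1/(6 + f)
v(n, a) = -3/2 (v(n, a) = 5*(-1/2) + 1 = -5/2 + 1 = -3/2)
T(w, t) = 2/3 - t*w/9 (T(w, t) = 2/3 - w*t/9 = 2/3 - t*w/9)
sqrt(T(v(1, U(5)), r)**2 + 38) = sqrt((2/3 - 1/9*3*(-3/2))**2 + 38) = sqrt((2/3 + 1/2)**2 + 38) = sqrt((7/6)**2 + 38) = sqrt(49/36 + 38) = sqrt(1417/36) = sqrt(1417)/6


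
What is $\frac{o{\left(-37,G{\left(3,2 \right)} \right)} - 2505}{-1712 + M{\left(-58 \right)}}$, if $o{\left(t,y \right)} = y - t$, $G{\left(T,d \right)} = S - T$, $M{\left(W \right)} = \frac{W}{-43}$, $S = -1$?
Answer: $\frac{53148}{36779} \approx 1.4451$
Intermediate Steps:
$M{\left(W \right)} = - \frac{W}{43}$ ($M{\left(W \right)} = W \left(- \frac{1}{43}\right) = - \frac{W}{43}$)
$G{\left(T,d \right)} = -1 - T$
$\frac{o{\left(-37,G{\left(3,2 \right)} \right)} - 2505}{-1712 + M{\left(-58 \right)}} = \frac{\left(\left(-1 - 3\right) - -37\right) - 2505}{-1712 - - \frac{58}{43}} = \frac{\left(\left(-1 - 3\right) + 37\right) - 2505}{-1712 + \frac{58}{43}} = \frac{\left(-4 + 37\right) - 2505}{- \frac{73558}{43}} = \left(33 - 2505\right) \left(- \frac{43}{73558}\right) = \left(-2472\right) \left(- \frac{43}{73558}\right) = \frac{53148}{36779}$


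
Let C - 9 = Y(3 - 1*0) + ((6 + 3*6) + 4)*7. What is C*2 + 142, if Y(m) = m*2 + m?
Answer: 570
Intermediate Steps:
Y(m) = 3*m (Y(m) = 2*m + m = 3*m)
C = 214 (C = 9 + (3*(3 - 1*0) + ((6 + 3*6) + 4)*7) = 9 + (3*(3 + 0) + ((6 + 18) + 4)*7) = 9 + (3*3 + (24 + 4)*7) = 9 + (9 + 28*7) = 9 + (9 + 196) = 9 + 205 = 214)
C*2 + 142 = 214*2 + 142 = 428 + 142 = 570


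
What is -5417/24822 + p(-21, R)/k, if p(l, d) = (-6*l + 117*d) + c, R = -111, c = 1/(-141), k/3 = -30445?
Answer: -305544871/3946463570 ≈ -0.077422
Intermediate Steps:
k = -91335 (k = 3*(-30445) = -91335)
c = -1/141 ≈ -0.0070922
p(l, d) = -1/141 - 6*l + 117*d (p(l, d) = (-6*l + 117*d) - 1/141 = -1/141 - 6*l + 117*d)
-5417/24822 + p(-21, R)/k = -5417/24822 + (-1/141 - 6*(-21) + 117*(-111))/(-91335) = -5417*1/24822 + (-1/141 + 126 - 12987)*(-1/91335) = -5417/24822 - 1813402/141*(-1/91335) = -5417/24822 + 1813402/12878235 = -305544871/3946463570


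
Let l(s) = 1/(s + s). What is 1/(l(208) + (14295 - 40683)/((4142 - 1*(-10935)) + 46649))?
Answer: -12839008/5457841 ≈ -2.3524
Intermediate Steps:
l(s) = 1/(2*s)
1/(l(208) + (14295 - 40683)/((4142 - 1*(-10935)) + 46649)) = 1/((½)/208 + (14295 - 40683)/((4142 - 1*(-10935)) + 46649)) = 1/((½)*(1/208) - 26388/((4142 + 10935) + 46649)) = 1/(1/416 - 26388/(15077 + 46649)) = 1/(1/416 - 26388/61726) = 1/(1/416 - 26388*1/61726) = 1/(1/416 - 13194/30863) = 1/(-5457841/12839008) = -12839008/5457841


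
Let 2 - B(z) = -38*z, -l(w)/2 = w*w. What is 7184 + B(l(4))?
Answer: 5970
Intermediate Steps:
l(w) = -2*w² (l(w) = -2*w*w = -2*w²)
B(z) = 2 + 38*z (B(z) = 2 - (-38)*z = 2 + 38*z)
7184 + B(l(4)) = 7184 + (2 + 38*(-2*4²)) = 7184 + (2 + 38*(-2*16)) = 7184 + (2 + 38*(-32)) = 7184 + (2 - 1216) = 7184 - 1214 = 5970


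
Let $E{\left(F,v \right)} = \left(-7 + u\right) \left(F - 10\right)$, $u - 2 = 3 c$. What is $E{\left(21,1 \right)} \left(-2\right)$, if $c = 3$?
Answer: $-88$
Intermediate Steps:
$u = 11$ ($u = 2 + 3 \cdot 3 = 2 + 9 = 11$)
$E{\left(F,v \right)} = -40 + 4 F$ ($E{\left(F,v \right)} = \left(-7 + 11\right) \left(F - 10\right) = 4 \left(-10 + F\right) = -40 + 4 F$)
$E{\left(21,1 \right)} \left(-2\right) = \left(-40 + 4 \cdot 21\right) \left(-2\right) = \left(-40 + 84\right) \left(-2\right) = 44 \left(-2\right) = -88$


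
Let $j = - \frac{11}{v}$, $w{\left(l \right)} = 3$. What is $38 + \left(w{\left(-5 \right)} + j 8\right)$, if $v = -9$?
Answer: $\frac{457}{9} \approx 50.778$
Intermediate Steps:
$j = \frac{11}{9}$ ($j = - \frac{11}{-9} = \left(-11\right) \left(- \frac{1}{9}\right) = \frac{11}{9} \approx 1.2222$)
$38 + \left(w{\left(-5 \right)} + j 8\right) = 38 + \left(3 + \frac{11}{9} \cdot 8\right) = 38 + \left(3 + \frac{88}{9}\right) = 38 + \frac{115}{9} = \frac{457}{9}$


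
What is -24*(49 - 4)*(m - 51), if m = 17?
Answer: 36720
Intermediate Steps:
-24*(49 - 4)*(m - 51) = -24*(49 - 4)*(17 - 51) = -1080*(-34) = -24*(-1530) = 36720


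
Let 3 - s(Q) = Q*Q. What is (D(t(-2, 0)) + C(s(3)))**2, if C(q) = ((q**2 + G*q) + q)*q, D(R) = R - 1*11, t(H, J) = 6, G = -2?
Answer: 66049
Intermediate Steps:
s(Q) = 3 - Q**2 (s(Q) = 3 - Q*Q = 3 - Q**2)
D(R) = -11 + R (D(R) = R - 11 = -11 + R)
C(q) = q*(q**2 - q) (C(q) = ((q**2 - 2*q) + q)*q = (q**2 - q)*q = q*(q**2 - q))
(D(t(-2, 0)) + C(s(3)))**2 = ((-11 + 6) + (3 - 1*3**2)**2*(-1 + (3 - 1*3**2)))**2 = (-5 + (3 - 1*9)**2*(-1 + (3 - 1*9)))**2 = (-5 + (3 - 9)**2*(-1 + (3 - 9)))**2 = (-5 + (-6)**2*(-1 - 6))**2 = (-5 + 36*(-7))**2 = (-5 - 252)**2 = (-257)**2 = 66049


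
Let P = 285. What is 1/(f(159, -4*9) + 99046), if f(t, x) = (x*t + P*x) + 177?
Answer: 1/83239 ≈ 1.2014e-5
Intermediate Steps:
f(t, x) = 177 + 285*x + t*x (f(t, x) = (x*t + 285*x) + 177 = (t*x + 285*x) + 177 = (285*x + t*x) + 177 = 177 + 285*x + t*x)
1/(f(159, -4*9) + 99046) = 1/((177 + 285*(-4*9) + 159*(-4*9)) + 99046) = 1/((177 + 285*(-36) + 159*(-36)) + 99046) = 1/((177 - 10260 - 5724) + 99046) = 1/(-15807 + 99046) = 1/83239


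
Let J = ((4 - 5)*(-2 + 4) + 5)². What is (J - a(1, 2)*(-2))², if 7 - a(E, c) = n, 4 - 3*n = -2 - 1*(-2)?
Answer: 3721/9 ≈ 413.44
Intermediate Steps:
n = 4/3 (n = 4/3 - (-2 - 1*(-2))/3 = 4/3 - (-2 + 2)/3 = 4/3 - ⅓*0 = 4/3 + 0 = 4/3 ≈ 1.3333)
a(E, c) = 17/3 (a(E, c) = 7 - 1*4/3 = 7 - 4/3 = 17/3)
J = 9 (J = (-1*2 + 5)² = (-2 + 5)² = 3² = 9)
(J - a(1, 2)*(-2))² = (9 - 1*17/3*(-2))² = (9 - 17/3*(-2))² = (9 + 34/3)² = (61/3)² = 3721/9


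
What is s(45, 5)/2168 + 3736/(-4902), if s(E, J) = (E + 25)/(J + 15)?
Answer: -8082491/10627536 ≈ -0.76052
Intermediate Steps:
s(E, J) = (25 + E)/(15 + J)
s(45, 5)/2168 + 3736/(-4902) = ((25 + 45)/(15 + 5))/2168 + 3736/(-4902) = (70/20)*(1/2168) + 3736*(-1/4902) = ((1/20)*70)*(1/2168) - 1868/2451 = (7/2)*(1/2168) - 1868/2451 = 7/4336 - 1868/2451 = -8082491/10627536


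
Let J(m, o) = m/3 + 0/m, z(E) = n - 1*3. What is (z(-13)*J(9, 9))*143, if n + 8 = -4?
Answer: -6435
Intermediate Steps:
n = -12 (n = -8 - 4 = -12)
z(E) = -15 (z(E) = -12 - 1*3 = -12 - 3 = -15)
J(m, o) = m/3 (J(m, o) = m*(1/3) + 0 = m/3 + 0 = m/3)
(z(-13)*J(9, 9))*143 = -5*9*143 = -15*3*143 = -45*143 = -6435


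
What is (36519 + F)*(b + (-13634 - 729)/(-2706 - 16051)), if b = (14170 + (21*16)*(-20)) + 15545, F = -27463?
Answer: 3906138770368/18757 ≈ 2.0825e+8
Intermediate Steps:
b = 22995 (b = (14170 + 336*(-20)) + 15545 = (14170 - 6720) + 15545 = 7450 + 15545 = 22995)
(36519 + F)*(b + (-13634 - 729)/(-2706 - 16051)) = (36519 - 27463)*(22995 + (-13634 - 729)/(-2706 - 16051)) = 9056*(22995 - 14363/(-18757)) = 9056*(22995 - 14363*(-1/18757)) = 9056*(22995 + 14363/18757) = 9056*(431331578/18757) = 3906138770368/18757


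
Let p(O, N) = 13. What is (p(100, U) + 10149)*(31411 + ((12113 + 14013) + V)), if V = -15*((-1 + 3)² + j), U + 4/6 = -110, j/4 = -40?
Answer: 608470074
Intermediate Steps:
j = -160 (j = 4*(-40) = -160)
U = -332/3 (U = -⅔ - 110 = -332/3 ≈ -110.67)
V = 2340 (V = -15*((-1 + 3)² - 160) = -15*(2² - 160) = -15*(4 - 160) = -15*(-156) = 2340)
(p(100, U) + 10149)*(31411 + ((12113 + 14013) + V)) = (13 + 10149)*(31411 + ((12113 + 14013) + 2340)) = 10162*(31411 + (26126 + 2340)) = 10162*(31411 + 28466) = 10162*59877 = 608470074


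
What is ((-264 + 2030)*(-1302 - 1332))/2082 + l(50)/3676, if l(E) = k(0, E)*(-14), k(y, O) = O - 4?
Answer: -712532673/318893 ≈ -2234.4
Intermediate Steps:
k(y, O) = -4 + O
l(E) = 56 - 14*E (l(E) = (-4 + E)*(-14) = 56 - 14*E)
((-264 + 2030)*(-1302 - 1332))/2082 + l(50)/3676 = ((-264 + 2030)*(-1302 - 1332))/2082 + (56 - 14*50)/3676 = (1766*(-2634))*(1/2082) + (56 - 700)*(1/3676) = -4651644*1/2082 - 644*1/3676 = -775274/347 - 161/919 = -712532673/318893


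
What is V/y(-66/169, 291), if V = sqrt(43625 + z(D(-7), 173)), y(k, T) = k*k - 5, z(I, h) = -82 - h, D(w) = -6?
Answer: -28561*sqrt(43370)/138449 ≈ -42.961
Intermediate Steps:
y(k, T) = -5 + k**2 (y(k, T) = k**2 - 5 = -5 + k**2)
V = sqrt(43370) (V = sqrt(43625 + (-82 - 1*173)) = sqrt(43625 + (-82 - 173)) = sqrt(43625 - 255) = sqrt(43370) ≈ 208.25)
V/y(-66/169, 291) = sqrt(43370)/(-5 + (-66/169)**2) = sqrt(43370)/(-5 + 4356/28561) = sqrt(43370)/(-138449/28561) = sqrt(43370)*(-28561/138449) = -28561*sqrt(43370)/138449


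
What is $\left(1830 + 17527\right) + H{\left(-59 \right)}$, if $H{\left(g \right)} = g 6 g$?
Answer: $40243$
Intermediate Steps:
$H{\left(g \right)} = 6 g^{2}$ ($H{\left(g \right)} = 6 g g = 6 g^{2}$)
$\left(1830 + 17527\right) + H{\left(-59 \right)} = \left(1830 + 17527\right) + 6 \left(-59\right)^{2} = 19357 + 6 \cdot 3481 = 19357 + 20886 = 40243$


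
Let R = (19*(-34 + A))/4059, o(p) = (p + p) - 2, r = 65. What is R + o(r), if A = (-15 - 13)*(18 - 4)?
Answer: 170486/1353 ≈ 126.01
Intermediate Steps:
A = -392 (A = -28*14 = -392)
o(p) = -2 + 2*p (o(p) = 2*p - 2 = -2 + 2*p)
R = -2698/1353 (R = (19*(-34 - 392))/4059 = (19*(-426))*(1/4059) = -8094*1/4059 = -2698/1353 ≈ -1.9941)
R + o(r) = -2698/1353 + (-2 + 2*65) = -2698/1353 + (-2 + 130) = -2698/1353 + 128 = 170486/1353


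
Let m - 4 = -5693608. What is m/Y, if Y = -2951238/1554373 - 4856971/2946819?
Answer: 26079301974206741148/16246308796105 ≈ 1.6052e+6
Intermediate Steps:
m = -5693604 (m = 4 - 5693608 = -5693604)
Y = -16246308796105/4580455889487 (Y = -2951238*1/1554373 - 4856971*1/2946819 = -2951238/1554373 - 4856971/2946819 = -16246308796105/4580455889487 ≈ -3.5469)
m/Y = -5693604/(-16246308796105/4580455889487) = -5693604*(-4580455889487/16246308796105) = 26079301974206741148/16246308796105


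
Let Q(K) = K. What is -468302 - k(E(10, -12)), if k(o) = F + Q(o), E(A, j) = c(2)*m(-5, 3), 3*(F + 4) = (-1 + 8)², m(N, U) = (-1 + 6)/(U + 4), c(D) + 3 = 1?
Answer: -9834571/21 ≈ -4.6831e+5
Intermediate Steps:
c(D) = -2 (c(D) = -3 + 1 = -2)
m(N, U) = 5/(4 + U)
F = 37/3 (F = -4 + (-1 + 8)²/3 = -4 + (⅓)*7² = -4 + (⅓)*49 = -4 + 49/3 = 37/3 ≈ 12.333)
E(A, j) = -10/7 (E(A, j) = -10/(4 + 3) = -10/7)
k(o) = 37/3 + o
-468302 - k(E(10, -12)) = -468302 - (37/3 - 10/7) = -468302 - 1*229/21 = -468302 - 229/21 = -9834571/21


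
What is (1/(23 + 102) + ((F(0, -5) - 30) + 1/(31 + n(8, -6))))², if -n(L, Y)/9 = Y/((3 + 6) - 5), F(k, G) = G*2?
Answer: 197723404921/123765625 ≈ 1597.6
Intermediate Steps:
F(k, G) = 2*G
n(L, Y) = -9*Y/4 (n(L, Y) = -9*Y/((3 + 6) - 5) = -9*Y/(9 - 5) = -9*Y/4)
(1/(23 + 102) + ((F(0, -5) - 30) + 1/(31 + n(8, -6))))² = (1/(23 + 102) + ((2*(-5) - 30) + 1/(31 - 9/4*(-6))))² = (1/125 + ((-10 - 30) + 1/(31 + 27/2)))² = (1/125 + (-40 + 1/(89/2)))² = (1/125 + (-40 + 2/89))² = (1/125 - 3558/89)² = (-444661/11125)² = 197723404921/123765625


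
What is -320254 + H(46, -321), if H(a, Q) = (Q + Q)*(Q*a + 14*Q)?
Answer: 12044666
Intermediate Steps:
H(a, Q) = 2*Q*(14*Q + Q*a) (H(a, Q) = (2*Q)*(14*Q + Q*a) = 2*Q*(14*Q + Q*a))
-320254 + H(46, -321) = -320254 + 2*(-321)²*(14 + 46) = -320254 + 2*103041*60 = -320254 + 12364920 = 12044666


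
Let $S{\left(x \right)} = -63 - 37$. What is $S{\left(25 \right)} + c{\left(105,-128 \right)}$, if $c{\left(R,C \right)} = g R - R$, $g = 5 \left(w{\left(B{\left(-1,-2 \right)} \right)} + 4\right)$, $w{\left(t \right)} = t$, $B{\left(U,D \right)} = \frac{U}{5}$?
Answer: $1790$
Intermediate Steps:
$B{\left(U,D \right)} = \frac{U}{5}$ ($B{\left(U,D \right)} = U \frac{1}{5} = \frac{U}{5}$)
$S{\left(x \right)} = -100$ ($S{\left(x \right)} = -63 - 37 = -100$)
$g = 19$ ($g = 5 \left(\frac{1}{5} \left(-1\right) + 4\right) = 5 \left(- \frac{1}{5} + 4\right) = 5 \cdot \frac{19}{5} = 19$)
$c{\left(R,C \right)} = 18 R$ ($c{\left(R,C \right)} = 19 R - R = 18 R$)
$S{\left(25 \right)} + c{\left(105,-128 \right)} = -100 + 18 \cdot 105 = -100 + 1890 = 1790$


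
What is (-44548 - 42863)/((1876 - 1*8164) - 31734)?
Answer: 29137/12674 ≈ 2.2990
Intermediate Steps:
(-44548 - 42863)/((1876 - 1*8164) - 31734) = -87411/((1876 - 8164) - 31734) = -87411/(-6288 - 31734) = -87411/(-38022) = -87411*(-1/38022) = 29137/12674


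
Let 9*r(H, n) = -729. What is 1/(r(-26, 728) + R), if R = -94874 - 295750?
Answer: -1/390705 ≈ -2.5595e-6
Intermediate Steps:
r(H, n) = -81 (r(H, n) = (1/9)*(-729) = -81)
R = -390624
1/(r(-26, 728) + R) = 1/(-81 - 390624) = 1/(-390705) = -1/390705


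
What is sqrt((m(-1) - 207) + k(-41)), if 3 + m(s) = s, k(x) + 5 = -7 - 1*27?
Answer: 5*I*sqrt(10) ≈ 15.811*I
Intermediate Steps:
k(x) = -39 (k(x) = -5 + (-7 - 1*27) = -5 + (-7 - 27) = -5 - 34 = -39)
m(s) = -3 + s
sqrt((m(-1) - 207) + k(-41)) = sqrt(((-3 - 1) - 207) - 39) = sqrt((-4 - 207) - 39) = sqrt(-211 - 39) = sqrt(-250) = 5*I*sqrt(10)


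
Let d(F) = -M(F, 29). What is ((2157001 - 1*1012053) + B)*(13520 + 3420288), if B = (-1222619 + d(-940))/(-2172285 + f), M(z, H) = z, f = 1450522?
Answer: 17625082227663984/4483 ≈ 3.9315e+12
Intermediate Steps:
d(F) = -F
B = 1221679/721763 (B = (-1222619 - 1*(-940))/(-2172285 + 1450522) = (-1222619 + 940)/(-721763) = -1221679*(-1/721763) = 1221679/721763 ≈ 1.6926)
((2157001 - 1*1012053) + B)*(13520 + 3420288) = ((2157001 - 1*1012053) + 1221679/721763)*(13520 + 3420288) = ((2157001 - 1012053) + 1221679/721763)*3433808 = (1144948 + 1221679/721763)*3433808 = (826382325003/721763)*3433808 = 17625082227663984/4483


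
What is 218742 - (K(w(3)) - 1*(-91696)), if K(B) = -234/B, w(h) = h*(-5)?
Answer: 635152/5 ≈ 1.2703e+5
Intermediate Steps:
w(h) = -5*h
218742 - (K(w(3)) - 1*(-91696)) = 218742 - (-234/((-5*3)) - 1*(-91696)) = 218742 - (-234/(-15) + 91696) = 218742 - (-234*(-1/15) + 91696) = 218742 - (78/5 + 91696) = 218742 - 1*458558/5 = 218742 - 458558/5 = 635152/5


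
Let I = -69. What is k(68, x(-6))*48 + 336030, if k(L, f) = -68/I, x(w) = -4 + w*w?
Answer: 7729778/23 ≈ 3.3608e+5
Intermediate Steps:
x(w) = -4 + w**2
k(L, f) = 68/69 (k(L, f) = -68/(-69) = -68*(-1/69) = 68/69)
k(68, x(-6))*48 + 336030 = (68/69)*48 + 336030 = 1088/23 + 336030 = 7729778/23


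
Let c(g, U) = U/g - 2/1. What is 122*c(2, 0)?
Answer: -244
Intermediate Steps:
c(g, U) = -2 + U/g (c(g, U) = U/g - 2*1 = U/g - 2 = -2 + U/g)
122*c(2, 0) = 122*(-2 + 0/2) = 122*(-2 + 0*(½)) = 122*(-2 + 0) = 122*(-2) = -244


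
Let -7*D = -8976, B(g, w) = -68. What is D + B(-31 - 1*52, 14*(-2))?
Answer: 8500/7 ≈ 1214.3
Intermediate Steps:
D = 8976/7 (D = -1/7*(-8976) = 8976/7 ≈ 1282.3)
D + B(-31 - 1*52, 14*(-2)) = 8976/7 - 68 = 8500/7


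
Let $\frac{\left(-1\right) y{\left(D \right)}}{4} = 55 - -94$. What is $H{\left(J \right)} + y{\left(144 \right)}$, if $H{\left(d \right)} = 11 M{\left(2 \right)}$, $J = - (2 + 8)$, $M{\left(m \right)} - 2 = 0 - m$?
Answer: $-596$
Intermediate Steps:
$y{\left(D \right)} = -596$ ($y{\left(D \right)} = - 4 \left(55 - -94\right) = - 4 \left(55 + 94\right) = \left(-4\right) 149 = -596$)
$M{\left(m \right)} = 2 - m$ ($M{\left(m \right)} = 2 + \left(0 - m\right) = 2 - m$)
$J = -10$ ($J = \left(-1\right) 10 = -10$)
$H{\left(d \right)} = 0$ ($H{\left(d \right)} = 11 \left(2 - 2\right) = 11 \cdot 0 = 0$)
$H{\left(J \right)} + y{\left(144 \right)} = 0 - 596 = -596$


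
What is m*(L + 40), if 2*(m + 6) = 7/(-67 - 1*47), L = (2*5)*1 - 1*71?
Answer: 9625/76 ≈ 126.64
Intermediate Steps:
L = -61 (L = 10*1 - 71 = 10 - 71 = -61)
m = -1375/228 (m = -6 + (7/(-67 - 1*47))/2 = -6 + (7/(-67 - 47))/2 = -6 + (7/(-114))/2 = -6 + (7*(-1/114))/2 = -6 + (½)*(-7/114) = -6 - 7/228 = -1375/228 ≈ -6.0307)
m*(L + 40) = -1375*(-61 + 40)/228 = -1375/228*(-21) = 9625/76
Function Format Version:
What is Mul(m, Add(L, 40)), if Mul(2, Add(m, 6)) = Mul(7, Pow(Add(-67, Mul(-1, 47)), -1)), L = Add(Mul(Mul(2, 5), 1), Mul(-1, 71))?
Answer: Rational(9625, 76) ≈ 126.64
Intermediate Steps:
L = -61 (L = Add(Mul(10, 1), -71) = Add(10, -71) = -61)
m = Rational(-1375, 228) (m = Add(-6, Mul(Rational(1, 2), Mul(7, Pow(Add(-67, Mul(-1, 47)), -1)))) = Add(-6, Mul(Rational(1, 2), Mul(7, Pow(Add(-67, -47), -1)))) = Add(-6, Mul(Rational(1, 2), Mul(7, Pow(-114, -1)))) = Add(-6, Mul(Rational(1, 2), Mul(7, Rational(-1, 114)))) = Add(-6, Mul(Rational(1, 2), Rational(-7, 114))) = Add(-6, Rational(-7, 228)) = Rational(-1375, 228) ≈ -6.0307)
Mul(m, Add(L, 40)) = Mul(Rational(-1375, 228), Add(-61, 40)) = Mul(Rational(-1375, 228), -21) = Rational(9625, 76)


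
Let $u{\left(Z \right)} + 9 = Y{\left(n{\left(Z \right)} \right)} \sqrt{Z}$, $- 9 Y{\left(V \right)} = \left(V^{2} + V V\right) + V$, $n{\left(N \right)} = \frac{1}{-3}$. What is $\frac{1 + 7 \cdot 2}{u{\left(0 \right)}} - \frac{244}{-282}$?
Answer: $- \frac{113}{141} \approx -0.80142$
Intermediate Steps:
$n{\left(N \right)} = - \frac{1}{3}$
$Y{\left(V \right)} = - \frac{2 V^{2}}{9} - \frac{V}{9}$ ($Y{\left(V \right)} = - \frac{\left(V^{2} + V V\right) + V}{9} = - \frac{\left(V^{2} + V^{2}\right) + V}{9} = - \frac{2 V^{2} + V}{9} = - \frac{V + 2 V^{2}}{9} = - \frac{2 V^{2}}{9} - \frac{V}{9}$)
$u{\left(Z \right)} = -9 + \frac{\sqrt{Z}}{81}$ ($u{\left(Z \right)} = -9 + \left(- \frac{1}{9}\right) \left(- \frac{1}{3}\right) \left(1 + 2 \left(- \frac{1}{3}\right)\right) \sqrt{Z} = -9 + \left(- \frac{1}{9}\right) \left(- \frac{1}{3}\right) \left(1 - \frac{2}{3}\right) \sqrt{Z} = -9 + \left(- \frac{1}{9}\right) \left(- \frac{1}{3}\right) \frac{1}{3} \sqrt{Z} = -9 + \frac{\sqrt{Z}}{81}$)
$\frac{1 + 7 \cdot 2}{u{\left(0 \right)}} - \frac{244}{-282} = \frac{1 + 7 \cdot 2}{-9 + \frac{\sqrt{0}}{81}} - \frac{244}{-282} = \frac{1 + 14}{-9 + \frac{1}{81} \cdot 0} - - \frac{122}{141} = \frac{15}{-9 + 0} + \frac{122}{141} = \frac{15}{-9} + \frac{122}{141} = 15 \left(- \frac{1}{9}\right) + \frac{122}{141} = - \frac{5}{3} + \frac{122}{141} = - \frac{113}{141}$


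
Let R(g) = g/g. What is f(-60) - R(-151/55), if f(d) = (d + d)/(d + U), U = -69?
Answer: -3/43 ≈ -0.069767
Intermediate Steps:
R(g) = 1
f(d) = 2*d/(-69 + d) (f(d) = (d + d)/(d - 69) = (2*d)/(-69 + d) = 2*d/(-69 + d))
f(-60) - R(-151/55) = 2*(-60)/(-69 - 60) - 1*1 = 2*(-60)/(-129) - 1 = 2*(-60)*(-1/129) - 1 = 40/43 - 1 = -3/43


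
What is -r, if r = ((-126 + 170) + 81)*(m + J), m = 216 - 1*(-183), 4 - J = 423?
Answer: 2500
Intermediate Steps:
J = -419 (J = 4 - 1*423 = 4 - 423 = -419)
m = 399 (m = 216 + 183 = 399)
r = -2500 (r = ((-126 + 170) + 81)*(399 - 419) = (44 + 81)*(-20) = 125*(-20) = -2500)
-r = -1*(-2500) = 2500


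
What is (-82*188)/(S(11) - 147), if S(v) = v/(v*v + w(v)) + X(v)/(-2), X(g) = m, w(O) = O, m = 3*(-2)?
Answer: 184992/1727 ≈ 107.12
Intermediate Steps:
m = -6
X(g) = -6
S(v) = 3 + v/(v + v²) (S(v) = v/(v*v + v) - 6/(-2) = v/(v² + v) - 6*(-½) = v/(v + v²) + 3 = 3 + v/(v + v²))
(-82*188)/(S(11) - 147) = (-82*188)/((4 + 3*11)/(1 + 11) - 147) = -15416/((4 + 33)/12 - 147) = -15416/((1/12)*37 - 147) = -15416/(37/12 - 147) = -15416/(-1727/12) = -15416*(-12/1727) = 184992/1727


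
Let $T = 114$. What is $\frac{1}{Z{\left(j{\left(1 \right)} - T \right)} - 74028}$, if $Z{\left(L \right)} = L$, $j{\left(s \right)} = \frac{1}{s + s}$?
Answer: $- \frac{2}{148283} \approx -1.3488 \cdot 10^{-5}$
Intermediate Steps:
$j{\left(s \right)} = \frac{1}{2 s}$
$\frac{1}{Z{\left(j{\left(1 \right)} - T \right)} - 74028} = \frac{1}{\left(\frac{1}{2 \cdot 1} - 114\right) - 74028} = \frac{1}{\left(\frac{1}{2} \cdot 1 - 114\right) - 74028} = \frac{1}{\left(\frac{1}{2} - 114\right) - 74028} = \frac{1}{- \frac{227}{2} - 74028} = \frac{1}{- \frac{148283}{2}} = - \frac{2}{148283}$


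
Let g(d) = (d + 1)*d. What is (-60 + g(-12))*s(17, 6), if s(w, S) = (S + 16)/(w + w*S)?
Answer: 1584/119 ≈ 13.311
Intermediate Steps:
s(w, S) = (16 + S)/(w + S*w)
g(d) = d*(1 + d) (g(d) = (1 + d)*d = d*(1 + d))
(-60 + g(-12))*s(17, 6) = (-60 - 12*(1 - 12))*((16 + 6)/(17*(1 + 6))) = (-60 - 12*(-11))*((1/17)*22/7) = (-60 + 132)*((1/17)*(1/7)*22) = 72*(22/119) = 1584/119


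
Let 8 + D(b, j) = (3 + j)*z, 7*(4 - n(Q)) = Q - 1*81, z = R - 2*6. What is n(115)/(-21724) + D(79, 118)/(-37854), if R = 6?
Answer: 27961259/1439095518 ≈ 0.019430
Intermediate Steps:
z = -6 (z = 6 - 2*6 = 6 - 12 = -6)
n(Q) = 109/7 - Q/7 (n(Q) = 4 - (Q - 1*81)/7 = 4 - (Q - 81)/7 = 4 - (-81 + Q)/7 = 4 + (81/7 - Q/7) = 109/7 - Q/7)
D(b, j) = -26 - 6*j (D(b, j) = -8 + (3 + j)*(-6) = -8 + (-18 - 6*j) = -26 - 6*j)
n(115)/(-21724) + D(79, 118)/(-37854) = (109/7 - 1/7*115)/(-21724) + (-26 - 6*118)/(-37854) = (109/7 - 115/7)*(-1/21724) + (-26 - 708)*(-1/37854) = -6/7*(-1/21724) - 734*(-1/37854) = 3/76034 + 367/18927 = 27961259/1439095518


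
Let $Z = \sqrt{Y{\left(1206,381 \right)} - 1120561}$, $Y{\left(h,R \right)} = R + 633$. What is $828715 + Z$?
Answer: $828715 + i \sqrt{1119547} \approx 8.2872 \cdot 10^{5} + 1058.1 i$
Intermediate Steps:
$Y{\left(h,R \right)} = 633 + R$
$Z = i \sqrt{1119547}$ ($Z = \sqrt{\left(633 + 381\right) - 1120561} = \sqrt{1014 - 1120561} = \sqrt{-1119547} = i \sqrt{1119547} \approx 1058.1 i$)
$828715 + Z = 828715 + i \sqrt{1119547}$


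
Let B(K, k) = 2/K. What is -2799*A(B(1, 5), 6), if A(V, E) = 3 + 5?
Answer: -22392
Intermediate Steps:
A(V, E) = 8
-2799*A(B(1, 5), 6) = -2799*8 = -22392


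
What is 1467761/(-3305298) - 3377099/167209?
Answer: -11407741419551/552675573282 ≈ -20.641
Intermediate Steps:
1467761/(-3305298) - 3377099/167209 = 1467761*(-1/3305298) - 3377099*1/167209 = -1467761/3305298 - 3377099/167209 = -11407741419551/552675573282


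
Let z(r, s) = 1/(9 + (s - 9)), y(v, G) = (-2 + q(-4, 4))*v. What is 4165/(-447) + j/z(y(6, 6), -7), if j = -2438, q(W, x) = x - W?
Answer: 7624337/447 ≈ 17057.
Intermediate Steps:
y(v, G) = 6*v (y(v, G) = (-2 + (4 - 1*(-4)))*v = (-2 + (4 + 4))*v = (-2 + 8)*v = 6*v)
z(r, s) = 1/s (z(r, s) = 1/(9 + (-9 + s)) = 1/s)
4165/(-447) + j/z(y(6, 6), -7) = 4165/(-447) - 2438/(1/(-7)) = 4165*(-1/447) - 2438/(-⅐) = -4165/447 - 2438*(-7) = -4165/447 + 17066 = 7624337/447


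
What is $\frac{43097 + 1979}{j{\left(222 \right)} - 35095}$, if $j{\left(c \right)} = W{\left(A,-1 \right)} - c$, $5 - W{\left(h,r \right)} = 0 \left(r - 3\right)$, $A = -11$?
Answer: $- \frac{11269}{8828} \approx -1.2765$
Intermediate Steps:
$W{\left(h,r \right)} = 5$ ($W{\left(h,r \right)} = 5 - 0 \left(r - 3\right) = 5 - 0 \left(-3 + r\right) = 5 - 0 = 5 + 0 = 5$)
$j{\left(c \right)} = 5 - c$
$\frac{43097 + 1979}{j{\left(222 \right)} - 35095} = \frac{43097 + 1979}{\left(5 - 222\right) - 35095} = \frac{45076}{\left(5 - 222\right) - 35095} = \frac{45076}{-217 - 35095} = \frac{45076}{-35312} = 45076 \left(- \frac{1}{35312}\right) = - \frac{11269}{8828}$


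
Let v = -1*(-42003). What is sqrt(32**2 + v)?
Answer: sqrt(43027) ≈ 207.43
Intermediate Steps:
v = 42003
sqrt(32**2 + v) = sqrt(32**2 + 42003) = sqrt(1024 + 42003) = sqrt(43027)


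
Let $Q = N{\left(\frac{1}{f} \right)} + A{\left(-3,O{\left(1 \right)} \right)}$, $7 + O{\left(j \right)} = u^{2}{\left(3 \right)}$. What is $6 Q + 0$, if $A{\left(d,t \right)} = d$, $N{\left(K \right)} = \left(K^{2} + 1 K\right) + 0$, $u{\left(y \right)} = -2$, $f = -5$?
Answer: $- \frac{474}{25} \approx -18.96$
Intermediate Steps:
$O{\left(j \right)} = -3$ ($O{\left(j \right)} = -7 + \left(-2\right)^{2} = -7 + 4 = -3$)
$N{\left(K \right)} = K + K^{2}$ ($N{\left(K \right)} = \left(K^{2} + K\right) + 0 = \left(K + K^{2}\right) + 0 = K + K^{2}$)
$Q = - \frac{79}{25}$ ($Q = \frac{1 + \frac{1}{-5}}{-5} - 3 = - \frac{1 - \frac{1}{5}}{5} - 3 = \left(- \frac{1}{5}\right) \frac{4}{5} - 3 = - \frac{4}{25} - 3 = - \frac{79}{25} \approx -3.16$)
$6 Q + 0 = 6 \left(- \frac{79}{25}\right) + 0 = - \frac{474}{25} + 0 = - \frac{474}{25}$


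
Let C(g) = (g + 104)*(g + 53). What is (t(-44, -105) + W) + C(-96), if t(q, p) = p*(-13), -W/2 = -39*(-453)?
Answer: -34313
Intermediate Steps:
C(g) = (53 + g)*(104 + g) (C(g) = (104 + g)*(53 + g) = (53 + g)*(104 + g))
W = -35334 (W = -(-78)*(-453) = -2*17667 = -35334)
t(q, p) = -13*p
(t(-44, -105) + W) + C(-96) = (-13*(-105) - 35334) + (5512 + (-96)² + 157*(-96)) = (1365 - 35334) + (5512 + 9216 - 15072) = -33969 - 344 = -34313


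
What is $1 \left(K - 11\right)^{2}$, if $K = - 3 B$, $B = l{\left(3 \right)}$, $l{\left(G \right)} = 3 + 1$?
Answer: $529$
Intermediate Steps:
$l{\left(G \right)} = 4$
$B = 4$
$K = -12$ ($K = \left(-3\right) 4 = -12$)
$1 \left(K - 11\right)^{2} = 1 \left(-12 - 11\right)^{2} = 1 \left(-23\right)^{2} = 1 \cdot 529 = 529$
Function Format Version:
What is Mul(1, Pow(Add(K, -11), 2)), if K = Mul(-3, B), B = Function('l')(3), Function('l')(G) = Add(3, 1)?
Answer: 529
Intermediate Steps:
Function('l')(G) = 4
B = 4
K = -12 (K = Mul(-3, 4) = -12)
Mul(1, Pow(Add(K, -11), 2)) = Mul(1, Pow(Add(-12, -11), 2)) = Mul(1, Pow(-23, 2)) = Mul(1, 529) = 529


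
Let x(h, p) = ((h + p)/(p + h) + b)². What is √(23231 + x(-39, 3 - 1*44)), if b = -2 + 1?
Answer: √23231 ≈ 152.42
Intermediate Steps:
b = -1
x(h, p) = 0 (x(h, p) = ((h + p)/(p + h) - 1)² = ((h + p)/(h + p) - 1)² = (1 - 1)² = 0² = 0)
√(23231 + x(-39, 3 - 1*44)) = √(23231 + 0) = √23231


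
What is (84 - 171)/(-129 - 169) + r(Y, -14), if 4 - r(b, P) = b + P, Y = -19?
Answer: 11113/298 ≈ 37.292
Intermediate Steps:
r(b, P) = 4 - P - b (r(b, P) = 4 - (b + P) = 4 - (P + b) = 4 + (-P - b) = 4 - P - b)
(84 - 171)/(-129 - 169) + r(Y, -14) = (84 - 171)/(-129 - 169) + (4 - 1*(-14) - 1*(-19)) = -87/(-298) + (4 + 14 + 19) = -87*(-1/298) + 37 = 87/298 + 37 = 11113/298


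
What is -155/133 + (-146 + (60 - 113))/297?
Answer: -72502/39501 ≈ -1.8354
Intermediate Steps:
-155/133 + (-146 + (60 - 113))/297 = -155*1/133 + (-146 - 53)*(1/297) = -155/133 - 199*1/297 = -155/133 - 199/297 = -72502/39501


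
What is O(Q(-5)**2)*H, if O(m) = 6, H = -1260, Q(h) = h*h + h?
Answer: -7560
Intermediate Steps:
Q(h) = h + h**2 (Q(h) = h**2 + h = h + h**2)
O(Q(-5)**2)*H = 6*(-1260) = -7560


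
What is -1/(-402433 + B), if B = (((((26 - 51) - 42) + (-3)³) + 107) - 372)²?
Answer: 1/273552 ≈ 3.6556e-6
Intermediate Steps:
B = 128881 (B = ((((-25 - 42) - 27) + 107) - 372)² = (((-67 - 27) + 107) - 372)² = ((-94 + 107) - 372)² = (13 - 372)² = (-359)² = 128881)
-1/(-402433 + B) = -1/(-402433 + 128881) = -1/(-273552) = -1*(-1/273552) = 1/273552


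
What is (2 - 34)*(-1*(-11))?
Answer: -352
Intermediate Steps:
(2 - 34)*(-1*(-11)) = -32*11 = -352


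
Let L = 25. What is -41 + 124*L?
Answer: 3059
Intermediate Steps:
-41 + 124*L = -41 + 124*25 = -41 + 3100 = 3059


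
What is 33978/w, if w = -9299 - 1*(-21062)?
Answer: 11326/3921 ≈ 2.8885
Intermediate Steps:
w = 11763 (w = -9299 + 21062 = 11763)
33978/w = 33978/11763 = 33978*(1/11763) = 11326/3921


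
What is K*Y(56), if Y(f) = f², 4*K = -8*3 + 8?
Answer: -12544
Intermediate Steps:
K = -4 (K = (-8*3 + 8)/4 = (-24 + 8)/4 = (¼)*(-16) = -4)
K*Y(56) = -4*56² = -4*3136 = -12544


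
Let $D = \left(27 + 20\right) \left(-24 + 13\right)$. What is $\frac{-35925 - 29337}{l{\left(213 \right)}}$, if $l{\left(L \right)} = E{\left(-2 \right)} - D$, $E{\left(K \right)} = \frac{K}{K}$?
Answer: $- \frac{32631}{259} \approx -125.99$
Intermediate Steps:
$E{\left(K \right)} = 1$
$D = -517$ ($D = 47 \left(-11\right) = -517$)
$l{\left(L \right)} = 518$ ($l{\left(L \right)} = 1 - -517 = 1 + 517 = 518$)
$\frac{-35925 - 29337}{l{\left(213 \right)}} = \frac{-35925 - 29337}{518} = \left(-65262\right) \frac{1}{518} = - \frac{32631}{259}$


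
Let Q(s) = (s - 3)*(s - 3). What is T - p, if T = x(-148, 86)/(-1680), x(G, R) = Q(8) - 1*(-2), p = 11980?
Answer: -6708809/560 ≈ -11980.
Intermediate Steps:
Q(s) = (-3 + s)**2 (Q(s) = (-3 + s)*(-3 + s) = (-3 + s)**2)
x(G, R) = 27 (x(G, R) = (-3 + 8)**2 - 1*(-2) = 5**2 + 2 = 25 + 2 = 27)
T = -9/560 (T = 27/(-1680) = 27*(-1/1680) = -9/560 ≈ -0.016071)
T - p = -9/560 - 1*11980 = -9/560 - 11980 = -6708809/560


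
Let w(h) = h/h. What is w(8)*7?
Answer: 7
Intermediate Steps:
w(h) = 1
w(8)*7 = 1*7 = 7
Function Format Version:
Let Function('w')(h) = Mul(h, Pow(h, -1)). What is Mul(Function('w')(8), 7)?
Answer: 7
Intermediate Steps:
Function('w')(h) = 1
Mul(Function('w')(8), 7) = Mul(1, 7) = 7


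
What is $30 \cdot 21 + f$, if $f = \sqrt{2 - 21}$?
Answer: $630 + i \sqrt{19} \approx 630.0 + 4.3589 i$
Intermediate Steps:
$f = i \sqrt{19}$ ($f = \sqrt{-19} = i \sqrt{19} \approx 4.3589 i$)
$30 \cdot 21 + f = 30 \cdot 21 + i \sqrt{19} = 630 + i \sqrt{19}$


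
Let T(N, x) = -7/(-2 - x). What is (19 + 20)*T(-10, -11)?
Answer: -91/3 ≈ -30.333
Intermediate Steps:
(19 + 20)*T(-10, -11) = (19 + 20)*(7/(2 - 11)) = 39*(7/(-9)) = 39*(7*(-1/9)) = 39*(-7/9) = -91/3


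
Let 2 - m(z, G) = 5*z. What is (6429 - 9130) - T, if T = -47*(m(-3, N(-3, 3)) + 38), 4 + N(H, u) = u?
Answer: -116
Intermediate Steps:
N(H, u) = -4 + u
m(z, G) = 2 - 5*z
T = -2585 (T = -47*((2 - 5*(-3)) + 38) = -47*((2 + 15) + 38) = -47*(17 + 38) = -47*55 = -2585)
(6429 - 9130) - T = (6429 - 9130) - 1*(-2585) = -2701 + 2585 = -116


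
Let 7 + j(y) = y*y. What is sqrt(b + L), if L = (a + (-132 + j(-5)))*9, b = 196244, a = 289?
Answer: sqrt(197819) ≈ 444.77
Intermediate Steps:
j(y) = -7 + y**2 (j(y) = -7 + y*y = -7 + y**2)
L = 1575 (L = (289 + (-132 + (-7 + (-5)**2)))*9 = (289 + (-132 + (-7 + 25)))*9 = (289 + (-132 + 18))*9 = (289 - 114)*9 = 175*9 = 1575)
sqrt(b + L) = sqrt(196244 + 1575) = sqrt(197819)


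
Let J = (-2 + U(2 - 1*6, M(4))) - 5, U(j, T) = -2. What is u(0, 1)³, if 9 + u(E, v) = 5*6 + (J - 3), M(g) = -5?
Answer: 729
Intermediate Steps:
J = -9 (J = (-2 - 2) - 5 = -4 - 5 = -9)
u(E, v) = 9 (u(E, v) = -9 + (5*6 + (-9 - 3)) = -9 + (30 - 12) = -9 + 18 = 9)
u(0, 1)³ = 9³ = 729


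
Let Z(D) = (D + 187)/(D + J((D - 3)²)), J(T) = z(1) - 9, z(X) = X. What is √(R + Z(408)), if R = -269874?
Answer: I*√107949005/20 ≈ 519.49*I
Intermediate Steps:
J(T) = -8 (J(T) = 1 - 9 = -8)
Z(D) = (187 + D)/(-8 + D) (Z(D) = (D + 187)/(D - 8) = (187 + D)/(-8 + D))
√(R + Z(408)) = √(-269874 + (187 + 408)/(-8 + 408)) = √(-269874 + 595/400) = √(-269874 + (1/400)*595) = √(-269874 + 119/80) = √(-21589801/80) = I*√107949005/20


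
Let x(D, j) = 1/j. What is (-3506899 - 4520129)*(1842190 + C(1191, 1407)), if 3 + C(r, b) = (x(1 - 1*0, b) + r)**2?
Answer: -5757146357328567244/219961 ≈ -2.6173e+13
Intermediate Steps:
C(r, b) = -3 + (r + 1/b)**2 (C(r, b) = -3 + (1/b + r)**2 = -3 + (r + 1/b)**2)
(-3506899 - 4520129)*(1842190 + C(1191, 1407)) = (-3506899 - 4520129)*(1842190 + (-3 + (1 + 1407*1191)**2/1407**2)) = -8027028*(1842190 + (-3 + (1 + 1675737)**2/1979649)) = -8027028*(1842190 + (-3 + (1/1979649)*1675738**2)) = -8027028*(1842190 + (-3 + (1/1979649)*2808097844644)) = -8027028*(1842190 + (-3 + 2808097844644/1979649)) = -8027028*(1842190 + 2808091905697/1979649) = -8027028*6454981497007/1979649 = -5757146357328567244/219961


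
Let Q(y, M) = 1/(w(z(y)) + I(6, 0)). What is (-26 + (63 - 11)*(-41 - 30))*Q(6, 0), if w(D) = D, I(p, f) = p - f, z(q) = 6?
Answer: -1859/6 ≈ -309.83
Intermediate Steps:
Q(y, M) = 1/12 (Q(y, M) = 1/(6 + (6 - 1*0)) = 1/(6 + (6 + 0)) = 1/(6 + 6) = 1/12)
(-26 + (63 - 11)*(-41 - 30))*Q(6, 0) = (-26 + (63 - 11)*(-41 - 30))*(1/12) = (-26 + 52*(-71))*(1/12) = (-26 - 3692)*(1/12) = -3718*1/12 = -1859/6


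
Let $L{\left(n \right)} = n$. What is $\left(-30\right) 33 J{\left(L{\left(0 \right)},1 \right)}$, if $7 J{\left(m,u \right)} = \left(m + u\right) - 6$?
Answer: $\frac{4950}{7} \approx 707.14$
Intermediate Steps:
$J{\left(m,u \right)} = - \frac{6}{7} + \frac{m}{7} + \frac{u}{7}$ ($J{\left(m,u \right)} = \frac{\left(m + u\right) - 6}{7} = \frac{-6 + m + u}{7} = - \frac{6}{7} + \frac{m}{7} + \frac{u}{7}$)
$\left(-30\right) 33 J{\left(L{\left(0 \right)},1 \right)} = \left(-30\right) 33 \left(- \frac{6}{7} + \frac{1}{7} \cdot 0 + \frac{1}{7} \cdot 1\right) = - 990 \left(- \frac{6}{7} + 0 + \frac{1}{7}\right) = \left(-990\right) \left(- \frac{5}{7}\right) = \frac{4950}{7}$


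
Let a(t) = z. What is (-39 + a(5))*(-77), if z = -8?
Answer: 3619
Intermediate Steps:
a(t) = -8
(-39 + a(5))*(-77) = (-39 - 8)*(-77) = -47*(-77) = 3619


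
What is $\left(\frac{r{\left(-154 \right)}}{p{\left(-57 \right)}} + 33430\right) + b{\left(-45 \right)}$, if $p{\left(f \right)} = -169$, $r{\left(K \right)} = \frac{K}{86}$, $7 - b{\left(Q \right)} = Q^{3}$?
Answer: $\frac{905192131}{7267} \approx 1.2456 \cdot 10^{5}$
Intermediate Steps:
$b{\left(Q \right)} = 7 - Q^{3}$
$r{\left(K \right)} = \frac{K}{86}$ ($r{\left(K \right)} = K \frac{1}{86} = \frac{K}{86}$)
$\left(\frac{r{\left(-154 \right)}}{p{\left(-57 \right)}} + 33430\right) + b{\left(-45 \right)} = \left(\frac{\frac{1}{86} \left(-154\right)}{-169} + 33430\right) + \left(7 - \left(-45\right)^{3}\right) = \left(\left(- \frac{77}{43}\right) \left(- \frac{1}{169}\right) + 33430\right) + \left(7 - -91125\right) = \left(\frac{77}{7267} + 33430\right) + \left(7 + 91125\right) = \frac{242935887}{7267} + 91132 = \frac{905192131}{7267}$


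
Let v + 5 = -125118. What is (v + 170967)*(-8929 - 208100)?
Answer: -9949477476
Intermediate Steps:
v = -125123 (v = -5 - 125118 = -125123)
(v + 170967)*(-8929 - 208100) = (-125123 + 170967)*(-8929 - 208100) = 45844*(-217029) = -9949477476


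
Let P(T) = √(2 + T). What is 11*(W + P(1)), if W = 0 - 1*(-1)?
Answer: 11 + 11*√3 ≈ 30.053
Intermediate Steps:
W = 1 (W = 0 + 1 = 1)
11*(W + P(1)) = 11*(1 + √(2 + 1)) = 11*(1 + √3) = 11 + 11*√3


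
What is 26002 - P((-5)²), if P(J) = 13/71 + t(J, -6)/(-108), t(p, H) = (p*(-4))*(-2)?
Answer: 49849033/1917 ≈ 26004.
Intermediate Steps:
t(p, H) = 8*p (t(p, H) = -4*p*(-2) = 8*p)
P(J) = 13/71 - 2*J/27 (P(J) = 13/71 + (8*J)/(-108) = 13*(1/71) + (8*J)*(-1/108) = 13/71 - 2*J/27)
26002 - P((-5)²) = 26002 - (13/71 - 2/27*(-5)²) = 26002 - (13/71 - 2/27*25) = 26002 - (13/71 - 50/27) = 26002 - 1*(-3199/1917) = 26002 + 3199/1917 = 49849033/1917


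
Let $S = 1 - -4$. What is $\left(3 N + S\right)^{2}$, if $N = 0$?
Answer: $25$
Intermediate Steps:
$S = 5$ ($S = 1 + 4 = 5$)
$\left(3 N + S\right)^{2} = \left(3 \cdot 0 + 5\right)^{2} = \left(0 + 5\right)^{2} = 5^{2} = 25$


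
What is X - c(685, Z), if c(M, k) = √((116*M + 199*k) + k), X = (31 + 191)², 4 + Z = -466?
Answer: 49284 - 2*I*√3635 ≈ 49284.0 - 120.58*I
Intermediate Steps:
Z = -470 (Z = -4 - 466 = -470)
X = 49284 (X = 222² = 49284)
c(M, k) = √(116*M + 200*k)
X - c(685, Z) = 49284 - 2*√(29*685 + 50*(-470)) = 49284 - 2*√(19865 - 23500) = 49284 - 2*√(-3635) = 49284 - 2*I*√3635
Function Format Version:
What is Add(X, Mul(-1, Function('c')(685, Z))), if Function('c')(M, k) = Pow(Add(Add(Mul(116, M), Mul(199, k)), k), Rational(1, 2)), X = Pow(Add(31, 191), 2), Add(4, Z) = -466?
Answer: Add(49284, Mul(-2, I, Pow(3635, Rational(1, 2)))) ≈ Add(49284., Mul(-120.58, I))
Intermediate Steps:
Z = -470 (Z = Add(-4, -466) = -470)
X = 49284 (X = Pow(222, 2) = 49284)
Function('c')(M, k) = Pow(Add(Mul(116, M), Mul(200, k)), Rational(1, 2))
Add(X, Mul(-1, Function('c')(685, Z))) = Add(49284, Mul(-1, Mul(2, Pow(Add(Mul(29, 685), Mul(50, -470)), Rational(1, 2))))) = Add(49284, Mul(-1, Mul(2, Pow(Add(19865, -23500), Rational(1, 2))))) = Add(49284, Mul(-1, Mul(2, Pow(-3635, Rational(1, 2))))) = Add(49284, Mul(-1, Mul(2, Mul(I, Pow(3635, Rational(1, 2)))))) = Add(49284, Mul(-1, Mul(2, I, Pow(3635, Rational(1, 2))))) = Add(49284, Mul(-2, I, Pow(3635, Rational(1, 2))))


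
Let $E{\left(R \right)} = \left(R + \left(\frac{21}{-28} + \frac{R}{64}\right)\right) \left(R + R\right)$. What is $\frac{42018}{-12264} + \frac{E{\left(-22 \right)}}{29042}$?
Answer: $- \frac{402608333}{118723696} \approx -3.3911$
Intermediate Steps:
$E{\left(R \right)} = 2 R \left(- \frac{3}{4} + \frac{65 R}{64}\right)$ ($E{\left(R \right)} = \left(R + \left(21 \left(- \frac{1}{28}\right) + R \frac{1}{64}\right)\right) 2 R = \left(R + \left(- \frac{3}{4} + \frac{R}{64}\right)\right) 2 R = \left(- \frac{3}{4} + \frac{65 R}{64}\right) 2 R = 2 R \left(- \frac{3}{4} + \frac{65 R}{64}\right)$)
$\frac{42018}{-12264} + \frac{E{\left(-22 \right)}}{29042} = \frac{42018}{-12264} + \frac{\frac{1}{32} \left(-22\right) \left(-48 + 65 \left(-22\right)\right)}{29042} = 42018 \left(- \frac{1}{12264}\right) + \frac{1}{32} \left(-22\right) \left(-48 - 1430\right) \frac{1}{29042} = - \frac{7003}{2044} + \frac{1}{32} \left(-22\right) \left(-1478\right) \frac{1}{29042} = - \frac{7003}{2044} + \frac{8129}{8} \cdot \frac{1}{29042} = - \frac{7003}{2044} + \frac{8129}{232336} = - \frac{402608333}{118723696}$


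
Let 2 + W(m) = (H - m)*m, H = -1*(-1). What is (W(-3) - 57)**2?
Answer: 5041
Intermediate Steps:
H = 1
W(m) = -2 + m*(1 - m) (W(m) = -2 + (1 - m)*m = -2 + m*(1 - m))
(W(-3) - 57)**2 = ((-2 - 3 - 1*(-3)**2) - 57)**2 = ((-2 - 3 - 1*9) - 57)**2 = ((-2 - 3 - 9) - 57)**2 = (-14 - 57)**2 = (-71)**2 = 5041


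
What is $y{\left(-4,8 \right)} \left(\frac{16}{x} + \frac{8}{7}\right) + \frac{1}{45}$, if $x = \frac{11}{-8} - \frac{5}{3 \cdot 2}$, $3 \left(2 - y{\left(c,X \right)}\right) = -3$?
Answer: $- \frac{305269}{16695} \approx -18.285$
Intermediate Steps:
$y{\left(c,X \right)} = 3$ ($y{\left(c,X \right)} = 2 - -1 = 2 + 1 = 3$)
$x = - \frac{53}{24}$ ($x = 11 \left(- \frac{1}{8}\right) - \frac{5}{6} = - \frac{11}{8} - \frac{5}{6} = - \frac{53}{24} \approx -2.2083$)
$y{\left(-4,8 \right)} \left(\frac{16}{x} + \frac{8}{7}\right) + \frac{1}{45} = 3 \left(\frac{16}{- \frac{53}{24}} + \frac{8}{7}\right) + \frac{1}{45} = 3 \left(16 \left(- \frac{24}{53}\right) + 8 \cdot \frac{1}{7}\right) + \frac{1}{45} = 3 \left(- \frac{384}{53} + \frac{8}{7}\right) + \frac{1}{45} = 3 \left(- \frac{2264}{371}\right) + \frac{1}{45} = - \frac{6792}{371} + \frac{1}{45} = - \frac{305269}{16695}$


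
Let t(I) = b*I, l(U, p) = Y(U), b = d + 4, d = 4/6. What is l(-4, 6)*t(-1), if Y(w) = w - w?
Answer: 0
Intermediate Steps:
d = ⅔ (d = 4*(⅙) = ⅔ ≈ 0.66667)
Y(w) = 0
b = 14/3 (b = ⅔ + 4 = 14/3 ≈ 4.6667)
l(U, p) = 0
t(I) = 14*I/3
l(-4, 6)*t(-1) = 0*((14/3)*(-1)) = 0*(-14/3) = 0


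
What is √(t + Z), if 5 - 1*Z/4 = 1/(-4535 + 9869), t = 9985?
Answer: √71164449111/2667 ≈ 100.03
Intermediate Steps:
Z = 53338/2667 (Z = 20 - 4/(-4535 + 9869) = 20 - 4/5334 = 20 - 4*1/5334 = 20 - 2/2667 = 53338/2667 ≈ 19.999)
√(t + Z) = √(9985 + 53338/2667) = √(26683333/2667) = √71164449111/2667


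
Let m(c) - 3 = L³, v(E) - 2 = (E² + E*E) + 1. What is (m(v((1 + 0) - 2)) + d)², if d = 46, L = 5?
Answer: 30276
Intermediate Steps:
v(E) = 3 + 2*E² (v(E) = 2 + ((E² + E*E) + 1) = 2 + ((E² + E²) + 1) = 2 + (2*E² + 1) = 2 + (1 + 2*E²) = 3 + 2*E²)
m(c) = 128 (m(c) = 3 + 5³ = 3 + 125 = 128)
(m(v((1 + 0) - 2)) + d)² = (128 + 46)² = 174² = 30276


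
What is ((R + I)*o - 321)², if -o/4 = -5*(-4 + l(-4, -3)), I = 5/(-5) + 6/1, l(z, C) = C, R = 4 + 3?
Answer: 4004001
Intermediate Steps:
R = 7
I = 5 (I = 5*(-⅕) + 6*1 = -1 + 6 = 5)
o = -140 (o = -(-20)*(-4 - 3) = -(-20)*(-7) = -4*35 = -140)
((R + I)*o - 321)² = ((7 + 5)*(-140) - 321)² = (12*(-140) - 321)² = (-1680 - 321)² = (-2001)² = 4004001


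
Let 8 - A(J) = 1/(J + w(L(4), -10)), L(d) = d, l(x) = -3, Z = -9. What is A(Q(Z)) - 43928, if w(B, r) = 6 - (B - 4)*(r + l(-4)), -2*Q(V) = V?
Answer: -922322/21 ≈ -43920.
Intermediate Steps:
Q(V) = -V/2
w(B, r) = 6 - (-4 + B)*(-3 + r) (w(B, r) = 6 - (B - 4)*(r - 3) = 6 - (-4 + B)*(-3 + r))
A(J) = 8 - 1/(6 + J) (A(J) = 8 - 1/(J + (-6 + 3*4 + 4*(-10) - 1*4*(-10))) = 8 - 1/(J + (-6 + 12 - 40 + 40)) = 8 - 1/(J + 6) = 8 - 1/(6 + J))
A(Q(Z)) - 43928 = (47 + 8*(-1/2*(-9)))/(6 - 1/2*(-9)) - 43928 = (47 + 8*(9/2))/(6 + 9/2) - 43928 = (47 + 36)/(21/2) - 43928 = (2/21)*83 - 43928 = 166/21 - 43928 = -922322/21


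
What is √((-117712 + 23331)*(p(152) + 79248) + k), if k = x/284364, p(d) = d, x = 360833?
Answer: I*√16832623335716110533/47394 ≈ 86567.0*I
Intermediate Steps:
k = 360833/284364 ≈ 1.2689
√((-117712 + 23331)*(p(152) + 79248) + k) = √((-117712 + 23331)*(152 + 79248) + 360833/284364) = √(-94381*79400 + 360833/284364) = √(-7493851400 + 360833/284364) = √(-2130981559148767/284364) = I*√16832623335716110533/47394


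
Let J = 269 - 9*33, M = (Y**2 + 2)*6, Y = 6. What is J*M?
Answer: -6384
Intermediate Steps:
M = 228 (M = (6**2 + 2)*6 = (36 + 2)*6 = 38*6 = 228)
J = -28 (J = 269 - 1*297 = 269 - 297 = -28)
J*M = -28*228 = -6384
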